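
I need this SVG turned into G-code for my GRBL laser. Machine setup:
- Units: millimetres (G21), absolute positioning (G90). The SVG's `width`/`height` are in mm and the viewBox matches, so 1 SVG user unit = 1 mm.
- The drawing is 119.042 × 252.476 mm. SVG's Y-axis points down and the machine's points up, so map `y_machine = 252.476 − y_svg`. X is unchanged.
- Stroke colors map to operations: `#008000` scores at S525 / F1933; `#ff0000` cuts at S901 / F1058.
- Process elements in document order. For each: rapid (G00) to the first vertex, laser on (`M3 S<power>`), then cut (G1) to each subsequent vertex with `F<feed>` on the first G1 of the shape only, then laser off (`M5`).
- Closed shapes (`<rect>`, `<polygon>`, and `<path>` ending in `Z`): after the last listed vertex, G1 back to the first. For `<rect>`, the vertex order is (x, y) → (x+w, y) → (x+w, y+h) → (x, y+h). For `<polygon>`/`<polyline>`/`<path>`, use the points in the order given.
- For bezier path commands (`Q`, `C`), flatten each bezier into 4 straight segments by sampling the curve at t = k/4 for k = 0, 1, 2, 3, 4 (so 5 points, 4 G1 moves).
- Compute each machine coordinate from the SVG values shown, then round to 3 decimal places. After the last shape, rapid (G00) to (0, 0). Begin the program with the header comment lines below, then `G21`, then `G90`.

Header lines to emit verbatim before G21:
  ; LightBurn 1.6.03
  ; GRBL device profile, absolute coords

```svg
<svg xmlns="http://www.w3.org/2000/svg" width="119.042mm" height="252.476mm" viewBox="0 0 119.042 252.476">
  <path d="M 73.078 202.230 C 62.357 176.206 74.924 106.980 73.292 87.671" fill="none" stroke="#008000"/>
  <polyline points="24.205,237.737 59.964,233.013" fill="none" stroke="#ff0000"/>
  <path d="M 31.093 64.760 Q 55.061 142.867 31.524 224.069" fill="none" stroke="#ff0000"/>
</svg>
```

Since the viewBox matches the mm dimensions, user units are millimetres directly. The only transform is the Y-flip y_m = 252.476 − y_svg.

Shape 1 is a cubic bezier drawn with `<path>`. Its stroke #008000 means score at S525, F1933. After flipping Y the toolpath is (73.078,50.246) → (68.818,76.409) → (69.777,110.044) → (72.439,142.419) → (73.292,164.805).

Shape 2 is a line segment drawn with `<polyline>`. Its stroke #ff0000 means cut at S901, F1058. After flipping Y the toolpath is (24.205,14.739) → (59.964,19.463).

Shape 3 is a quadratic bezier drawn with `<path>`. Its stroke #ff0000 means cut at S901, F1058. After flipping Y the toolpath is (31.093,187.716) → (40.108,148.469) → (43.185,108.835) → (40.323,68.815) → (31.524,28.407).

; LightBurn 1.6.03
; GRBL device profile, absolute coords
G21
G90
G00 X73.078 Y50.246
M3 S525
G1 X68.818 Y76.409 F1933
G1 X69.777 Y110.044
G1 X72.439 Y142.419
G1 X73.292 Y164.805
M5
G00 X24.205 Y14.739
M3 S901
G1 X59.964 Y19.463 F1058
M5
G00 X31.093 Y187.716
M3 S901
G1 X40.108 Y148.469 F1058
G1 X43.185 Y108.835
G1 X40.323 Y68.815
G1 X31.524 Y28.407
M5
G00 X0.000 Y0.000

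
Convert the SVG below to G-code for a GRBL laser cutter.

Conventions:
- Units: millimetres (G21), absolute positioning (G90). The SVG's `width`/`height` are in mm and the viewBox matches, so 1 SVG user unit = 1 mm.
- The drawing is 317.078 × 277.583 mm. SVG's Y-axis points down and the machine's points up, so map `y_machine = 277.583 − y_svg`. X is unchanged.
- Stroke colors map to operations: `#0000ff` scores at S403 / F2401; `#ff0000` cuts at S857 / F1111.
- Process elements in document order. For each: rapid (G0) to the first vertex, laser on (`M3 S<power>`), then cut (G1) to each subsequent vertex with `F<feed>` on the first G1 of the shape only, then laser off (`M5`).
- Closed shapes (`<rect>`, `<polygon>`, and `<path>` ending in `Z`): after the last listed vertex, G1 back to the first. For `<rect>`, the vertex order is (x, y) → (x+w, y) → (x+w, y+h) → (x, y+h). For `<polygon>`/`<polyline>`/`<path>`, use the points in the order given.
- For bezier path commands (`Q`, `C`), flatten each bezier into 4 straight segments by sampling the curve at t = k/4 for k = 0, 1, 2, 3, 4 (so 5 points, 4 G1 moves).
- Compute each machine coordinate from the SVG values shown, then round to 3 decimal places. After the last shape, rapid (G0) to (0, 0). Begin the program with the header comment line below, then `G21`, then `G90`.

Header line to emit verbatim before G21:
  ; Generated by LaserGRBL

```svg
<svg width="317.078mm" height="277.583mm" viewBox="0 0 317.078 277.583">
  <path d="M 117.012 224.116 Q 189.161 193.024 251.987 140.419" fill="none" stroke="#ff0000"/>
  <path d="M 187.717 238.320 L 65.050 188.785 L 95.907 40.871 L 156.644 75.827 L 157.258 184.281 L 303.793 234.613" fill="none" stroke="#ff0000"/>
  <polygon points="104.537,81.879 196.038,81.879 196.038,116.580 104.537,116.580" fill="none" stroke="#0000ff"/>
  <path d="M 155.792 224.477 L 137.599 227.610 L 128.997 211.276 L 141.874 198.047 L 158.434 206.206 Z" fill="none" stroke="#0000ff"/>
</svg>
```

; Generated by LaserGRBL
G21
G90
G0 X117.012 Y53.467
M3 S857
G1 X152.504 Y70.358 F1111
G1 X186.830 Y89.937
G1 X219.991 Y112.206
G1 X251.987 Y137.164
M5
G0 X187.717 Y39.263
M3 S857
G1 X65.050 Y88.798 F1111
G1 X95.907 Y236.712
G1 X156.644 Y201.756
G1 X157.258 Y93.302
G1 X303.793 Y42.970
M5
G0 X104.537 Y195.704
M3 S403
G1 X196.038 Y195.704 F2401
G1 X196.038 Y161.003
G1 X104.537 Y161.003
G1 X104.537 Y195.704
M5
G0 X155.792 Y53.106
M3 S403
G1 X137.599 Y49.973 F2401
G1 X128.997 Y66.307
G1 X141.874 Y79.536
G1 X158.434 Y71.377
G1 X155.792 Y53.106
M5
G0 X0.000 Y0.000

Since the viewBox matches the mm dimensions, user units are millimetres directly. The only transform is the Y-flip y_m = 277.583 − y_svg.

Shape 1 is a quadratic bezier drawn with `<path>`. Its stroke #ff0000 means cut at S857, F1111. After flipping Y the toolpath is (117.012,53.467) → (152.504,70.358) → (186.830,89.937) → (219.991,112.206) → (251.987,137.164).

Shape 2 is a open polyline drawn with `<path>`. Its stroke #ff0000 means cut at S857, F1111. After flipping Y the toolpath is (187.717,39.263) → (65.050,88.798) → (95.907,236.712) → (156.644,201.756) → (157.258,93.302) → (303.793,42.970).

Shape 3 is a rectangle drawn with `<polygon>`. Its stroke #0000ff means score at S403, F2401. After flipping Y the toolpath is (104.537,195.704) → (196.038,195.704) → (196.038,161.003) → (104.537,161.003) → (104.537,195.704), returning to the start.

Shape 4 is a regular polygon drawn with `<path>`. Its stroke #0000ff means score at S403, F2401. After flipping Y the toolpath is (155.792,53.106) → (137.599,49.973) → (128.997,66.307) → (141.874,79.536) → (158.434,71.377) → (155.792,53.106), returning to the start.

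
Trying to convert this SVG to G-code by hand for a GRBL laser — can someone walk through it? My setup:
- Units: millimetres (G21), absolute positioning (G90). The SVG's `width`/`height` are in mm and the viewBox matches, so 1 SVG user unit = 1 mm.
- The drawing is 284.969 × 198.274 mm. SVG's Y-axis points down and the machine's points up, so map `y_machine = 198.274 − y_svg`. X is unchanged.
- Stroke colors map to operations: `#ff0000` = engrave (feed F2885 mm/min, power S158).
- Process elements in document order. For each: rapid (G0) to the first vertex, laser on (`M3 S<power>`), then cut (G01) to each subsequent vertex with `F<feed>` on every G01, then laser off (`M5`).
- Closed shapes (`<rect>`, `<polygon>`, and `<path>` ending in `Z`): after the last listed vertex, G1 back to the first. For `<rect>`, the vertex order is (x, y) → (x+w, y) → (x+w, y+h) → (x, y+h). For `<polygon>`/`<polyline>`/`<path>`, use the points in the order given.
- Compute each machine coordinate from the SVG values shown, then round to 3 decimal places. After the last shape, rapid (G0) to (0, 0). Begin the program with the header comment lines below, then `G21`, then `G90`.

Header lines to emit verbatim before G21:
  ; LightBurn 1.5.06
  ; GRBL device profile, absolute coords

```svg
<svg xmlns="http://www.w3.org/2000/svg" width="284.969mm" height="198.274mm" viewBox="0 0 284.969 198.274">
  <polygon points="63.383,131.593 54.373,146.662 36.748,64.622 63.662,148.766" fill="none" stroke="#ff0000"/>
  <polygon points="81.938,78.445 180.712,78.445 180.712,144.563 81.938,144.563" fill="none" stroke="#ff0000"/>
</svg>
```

; LightBurn 1.5.06
; GRBL device profile, absolute coords
G21
G90
G0 X63.383 Y66.681
M3 S158
G01 X54.373 Y51.612 F2885
G01 X36.748 Y133.652 F2885
G01 X63.662 Y49.508 F2885
G01 X63.383 Y66.681 F2885
M5
G0 X81.938 Y119.829
M3 S158
G01 X180.712 Y119.829 F2885
G01 X180.712 Y53.711 F2885
G01 X81.938 Y53.711 F2885
G01 X81.938 Y119.829 F2885
M5
G0 X0.000 Y0.000

viewBox `0 0 284.969 198.274` with mm width/height → 1 unit = 1 mm. Flip: y_m = 198.274 − y_svg.

**Shape 1** — `<polygon>` closed polygon, stroke `#ff0000` → engrave (S158, F2885). Machine vertices: (63.383,66.681) → (54.373,51.612) → (36.748,133.652) → (63.662,49.508) → (63.383,66.681). Closed: final G1 returns to the first vertex.

**Shape 2** — `<polygon>` rectangle, stroke `#ff0000` → engrave (S158, F2885). Machine vertices: (81.938,119.829) → (180.712,119.829) → (180.712,53.711) → (81.938,53.711) → (81.938,119.829). Closed: final G1 returns to the first vertex.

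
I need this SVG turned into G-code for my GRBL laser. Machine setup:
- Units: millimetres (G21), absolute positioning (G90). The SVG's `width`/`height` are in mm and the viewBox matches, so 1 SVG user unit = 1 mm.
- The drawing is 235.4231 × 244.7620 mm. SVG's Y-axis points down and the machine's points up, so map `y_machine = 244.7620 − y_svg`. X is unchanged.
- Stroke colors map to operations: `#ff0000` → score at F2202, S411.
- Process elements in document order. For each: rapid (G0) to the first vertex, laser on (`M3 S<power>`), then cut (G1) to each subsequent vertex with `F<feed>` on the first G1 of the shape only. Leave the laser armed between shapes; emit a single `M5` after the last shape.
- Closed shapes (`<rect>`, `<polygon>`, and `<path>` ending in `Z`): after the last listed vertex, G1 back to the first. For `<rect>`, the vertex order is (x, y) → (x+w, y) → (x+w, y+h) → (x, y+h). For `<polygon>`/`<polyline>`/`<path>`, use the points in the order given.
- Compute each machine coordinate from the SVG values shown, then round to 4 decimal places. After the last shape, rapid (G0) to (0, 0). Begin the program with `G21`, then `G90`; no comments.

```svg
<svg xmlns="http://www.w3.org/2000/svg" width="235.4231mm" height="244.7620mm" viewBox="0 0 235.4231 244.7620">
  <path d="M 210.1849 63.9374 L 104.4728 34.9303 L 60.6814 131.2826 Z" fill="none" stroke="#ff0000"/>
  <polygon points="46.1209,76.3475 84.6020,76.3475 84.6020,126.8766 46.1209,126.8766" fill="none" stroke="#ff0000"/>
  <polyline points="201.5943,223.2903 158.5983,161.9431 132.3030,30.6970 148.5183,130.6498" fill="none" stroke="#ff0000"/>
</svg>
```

G21
G90
G0 X210.1849 Y180.8246
M3 S411
G1 X104.4728 Y209.8317 F2202
G1 X60.6814 Y113.4794
G1 X210.1849 Y180.8246
G0 X46.1209 Y168.4145
M3 S411
G1 X84.6020 Y168.4145 F2202
G1 X84.6020 Y117.8854
G1 X46.1209 Y117.8854
G1 X46.1209 Y168.4145
G0 X201.5943 Y21.4717
M3 S411
G1 X158.5983 Y82.8189 F2202
G1 X132.3030 Y214.0650
G1 X148.5183 Y114.1122
M5
G0 X0.0000 Y0.0000

1 u = 1 mm; y_m = 244.7620 − y.

[1] `<path>` closed polygon, #ff0000→score S411 F2202: (210.1849,180.8246) → (104.4728,209.8317) → (60.6814,113.4794) → (210.1849,180.8246) (closed)

[2] `<polygon>` rectangle, #ff0000→score S411 F2202: (46.1209,168.4145) → (84.6020,168.4145) → (84.6020,117.8854) → (46.1209,117.8854) → (46.1209,168.4145) (closed)

[3] `<polyline>` open polyline, #ff0000→score S411 F2202: (201.5943,21.4717) → (158.5983,82.8189) → (132.3030,214.0650) → (148.5183,114.1122)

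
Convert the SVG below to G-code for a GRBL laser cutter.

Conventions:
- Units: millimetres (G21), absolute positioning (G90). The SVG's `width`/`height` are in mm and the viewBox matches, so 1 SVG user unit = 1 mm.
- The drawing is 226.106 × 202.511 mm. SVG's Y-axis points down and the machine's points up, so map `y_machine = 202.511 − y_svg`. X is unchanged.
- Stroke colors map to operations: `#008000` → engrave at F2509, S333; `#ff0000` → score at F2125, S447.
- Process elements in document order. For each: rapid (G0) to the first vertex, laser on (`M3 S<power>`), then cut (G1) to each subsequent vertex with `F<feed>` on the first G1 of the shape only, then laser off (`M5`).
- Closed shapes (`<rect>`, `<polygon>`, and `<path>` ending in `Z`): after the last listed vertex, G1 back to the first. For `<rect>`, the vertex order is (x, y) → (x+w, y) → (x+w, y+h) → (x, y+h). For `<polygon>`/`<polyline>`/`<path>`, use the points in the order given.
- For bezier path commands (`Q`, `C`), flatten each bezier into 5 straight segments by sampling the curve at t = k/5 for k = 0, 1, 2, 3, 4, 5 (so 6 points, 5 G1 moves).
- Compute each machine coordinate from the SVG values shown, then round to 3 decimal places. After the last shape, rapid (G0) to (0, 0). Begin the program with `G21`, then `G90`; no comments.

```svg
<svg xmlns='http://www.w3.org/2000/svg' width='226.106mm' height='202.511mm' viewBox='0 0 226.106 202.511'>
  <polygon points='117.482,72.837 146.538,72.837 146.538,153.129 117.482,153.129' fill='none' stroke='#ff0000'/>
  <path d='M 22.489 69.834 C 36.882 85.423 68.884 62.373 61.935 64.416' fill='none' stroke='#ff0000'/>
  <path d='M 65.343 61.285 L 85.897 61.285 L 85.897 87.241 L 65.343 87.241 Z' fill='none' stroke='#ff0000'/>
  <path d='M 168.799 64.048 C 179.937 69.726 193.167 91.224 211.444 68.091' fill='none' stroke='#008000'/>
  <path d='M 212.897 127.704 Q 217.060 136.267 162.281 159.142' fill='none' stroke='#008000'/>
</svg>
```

G21
G90
G0 X117.482 Y129.674
M3 S447
G1 X146.538 Y129.674 F2125
G1 X146.538 Y49.382
G1 X117.482 Y49.382
G1 X117.482 Y129.674
M5
G0 X22.489 Y132.677
M3 S447
G1 X32.785 Y127.450 F2125
G1 X44.593 Y128.438
G1 X55.197 Y132.581
G1 X61.883 Y136.819
G1 X61.935 Y138.095
M5
G0 X65.343 Y141.226
M3 S447
G1 X85.897 Y141.226 F2125
G1 X85.897 Y115.270
G1 X65.343 Y115.270
G1 X65.343 Y141.226
M5
G0 X168.799 Y138.463
M3 S333
G1 X175.756 Y133.641 F2509
G1 X183.358 Y127.925
G1 X191.745 Y124.214
G1 X201.060 Y125.412
G1 X211.444 Y134.420
M5
G0 X212.897 Y74.807
M3 S333
G1 X212.205 Y70.809 F2509
G1 X206.797 Y65.667
G1 X196.673 Y59.379
G1 X181.835 Y51.947
G1 X162.281 Y43.369
M5
G0 X0.000 Y0.000

viewBox `0 0 226.106 202.511` with mm width/height → 1 unit = 1 mm. Flip: y_m = 202.511 − y_svg.

**Shape 1** — `<polygon>` rectangle, stroke `#ff0000` → score (S447, F2125). Machine vertices: (117.482,129.674) → (146.538,129.674) → (146.538,49.382) → (117.482,49.382) → (117.482,129.674). Closed: final G1 returns to the first vertex.

**Shape 2** — `<path>` cubic bezier, stroke `#ff0000` → score (S447, F2125). Control points (SVG): P0=(22.489,69.834), P1=(36.882,85.423), P2=(68.884,62.373), P3=(61.935,64.416); sampled at t=k/5. Machine vertices: (22.489,132.677) → (32.785,127.450) → (44.593,128.438) → (55.197,132.581) → (61.883,136.819) → (61.935,138.095). Open path.

**Shape 3** — `<path>` rectangle, stroke `#ff0000` → score (S447, F2125). Machine vertices: (65.343,141.226) → (85.897,141.226) → (85.897,115.270) → (65.343,115.270) → (65.343,141.226). Closed: final G1 returns to the first vertex.

**Shape 4** — `<path>` cubic bezier, stroke `#008000` → engrave (S333, F2509). Control points (SVG): P0=(168.799,64.048), P1=(179.937,69.726), P2=(193.167,91.224), P3=(211.444,68.091); sampled at t=k/5. Machine vertices: (168.799,138.463) → (175.756,133.641) → (183.358,127.925) → (191.745,124.214) → (201.060,125.412) → (211.444,134.420). Open path.

**Shape 5** — `<path>` quadratic bezier, stroke `#008000` → engrave (S333, F2509). Control points (SVG): P0=(212.897,127.704), P1=(217.060,136.267), P2=(162.281,159.142); sampled at t=k/5. Machine vertices: (212.897,74.807) → (212.205,70.809) → (206.797,65.667) → (196.673,59.379) → (181.835,51.947) → (162.281,43.369). Open path.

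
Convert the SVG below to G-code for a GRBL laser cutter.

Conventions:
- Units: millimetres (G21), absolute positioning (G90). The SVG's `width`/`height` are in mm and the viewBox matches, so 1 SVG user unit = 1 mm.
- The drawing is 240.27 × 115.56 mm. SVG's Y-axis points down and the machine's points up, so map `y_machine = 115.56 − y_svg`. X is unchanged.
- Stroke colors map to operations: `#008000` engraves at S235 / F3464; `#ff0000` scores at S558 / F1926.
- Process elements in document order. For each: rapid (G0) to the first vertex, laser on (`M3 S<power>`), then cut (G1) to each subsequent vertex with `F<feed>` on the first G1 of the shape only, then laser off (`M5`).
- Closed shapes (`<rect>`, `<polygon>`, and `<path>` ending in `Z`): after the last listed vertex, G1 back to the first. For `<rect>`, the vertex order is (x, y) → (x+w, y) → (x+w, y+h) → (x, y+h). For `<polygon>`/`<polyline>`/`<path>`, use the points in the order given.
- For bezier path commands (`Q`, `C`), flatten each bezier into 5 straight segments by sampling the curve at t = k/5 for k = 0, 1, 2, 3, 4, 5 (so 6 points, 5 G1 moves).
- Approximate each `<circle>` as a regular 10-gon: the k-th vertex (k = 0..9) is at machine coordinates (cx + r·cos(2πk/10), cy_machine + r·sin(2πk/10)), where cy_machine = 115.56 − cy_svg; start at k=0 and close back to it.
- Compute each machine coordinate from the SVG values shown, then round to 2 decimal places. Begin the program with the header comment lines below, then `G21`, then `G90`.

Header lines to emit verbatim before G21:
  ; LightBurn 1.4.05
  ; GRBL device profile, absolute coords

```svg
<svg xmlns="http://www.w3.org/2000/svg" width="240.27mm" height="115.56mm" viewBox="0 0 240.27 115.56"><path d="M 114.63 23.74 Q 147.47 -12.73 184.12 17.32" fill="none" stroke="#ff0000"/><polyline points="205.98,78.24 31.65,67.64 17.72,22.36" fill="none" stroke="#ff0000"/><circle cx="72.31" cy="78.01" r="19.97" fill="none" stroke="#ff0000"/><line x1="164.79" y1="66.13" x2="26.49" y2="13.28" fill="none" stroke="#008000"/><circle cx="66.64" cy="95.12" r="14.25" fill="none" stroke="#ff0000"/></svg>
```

; LightBurn 1.4.05
; GRBL device profile, absolute coords
G21
G90
G0 X114.63 Y91.82
M3 S558
G1 X127.92 Y103.75 F1926
G1 X141.51 Y110.35
G1 X155.41 Y111.64
G1 X169.61 Y107.60
G1 X184.12 Y98.24
M5
G0 X205.98 Y37.32
M3 S558
G1 X31.65 Y47.92 F1926
G1 X17.72 Y93.20
M5
G0 X92.28 Y37.55
M3 S558
G1 X88.47 Y49.29 F1926
G1 X78.48 Y56.54
G1 X66.14 Y56.54
G1 X56.15 Y49.29
G1 X52.34 Y37.55
G1 X56.15 Y25.81
G1 X66.14 Y18.56
G1 X78.48 Y18.56
G1 X88.47 Y25.81
G1 X92.28 Y37.55
M5
G0 X164.79 Y49.43
M3 S235
G1 X26.49 Y102.28 F3464
M5
G0 X80.89 Y20.44
M3 S558
G1 X78.17 Y28.82 F1926
G1 X71.04 Y33.99
G1 X62.24 Y33.99
G1 X55.11 Y28.82
G1 X52.39 Y20.44
G1 X55.11 Y12.06
G1 X62.24 Y6.89
G1 X71.04 Y6.89
G1 X78.17 Y12.06
G1 X80.89 Y20.44
M5

Since the viewBox matches the mm dimensions, user units are millimetres directly. The only transform is the Y-flip y_m = 115.56 − y_svg.

Shape 1 is a quadratic bezier drawn with `<path>`. Its stroke #ff0000 means score at S558, F1926. After flipping Y the toolpath is (114.63,91.82) → (127.92,103.75) → (141.51,110.35) → (155.41,111.64) → (169.61,107.60) → (184.12,98.24).

Shape 2 is a open polyline drawn with `<polyline>`. Its stroke #ff0000 means score at S558, F1926. After flipping Y the toolpath is (205.98,37.32) → (31.65,47.92) → (17.72,93.20).

Shape 3 is a circle drawn with `<circle>`. Its stroke #ff0000 means score at S558, F1926. After flipping Y the toolpath is (92.28,37.55) → (88.47,49.29) → (78.48,56.54) → (66.14,56.54) → (56.15,49.29) → (52.34,37.55) → (56.15,25.81) → (66.14,18.56) → (78.48,18.56) → (88.47,25.81) → (92.28,37.55), returning to the start.

Shape 4 is a line segment drawn with `<line>`. Its stroke #008000 means engrave at S235, F3464. After flipping Y the toolpath is (164.79,49.43) → (26.49,102.28).

Shape 5 is a circle drawn with `<circle>`. Its stroke #ff0000 means score at S558, F1926. After flipping Y the toolpath is (80.89,20.44) → (78.17,28.82) → (71.04,33.99) → (62.24,33.99) → (55.11,28.82) → (52.39,20.44) → (55.11,12.06) → (62.24,6.89) → (71.04,6.89) → (78.17,12.06) → (80.89,20.44), returning to the start.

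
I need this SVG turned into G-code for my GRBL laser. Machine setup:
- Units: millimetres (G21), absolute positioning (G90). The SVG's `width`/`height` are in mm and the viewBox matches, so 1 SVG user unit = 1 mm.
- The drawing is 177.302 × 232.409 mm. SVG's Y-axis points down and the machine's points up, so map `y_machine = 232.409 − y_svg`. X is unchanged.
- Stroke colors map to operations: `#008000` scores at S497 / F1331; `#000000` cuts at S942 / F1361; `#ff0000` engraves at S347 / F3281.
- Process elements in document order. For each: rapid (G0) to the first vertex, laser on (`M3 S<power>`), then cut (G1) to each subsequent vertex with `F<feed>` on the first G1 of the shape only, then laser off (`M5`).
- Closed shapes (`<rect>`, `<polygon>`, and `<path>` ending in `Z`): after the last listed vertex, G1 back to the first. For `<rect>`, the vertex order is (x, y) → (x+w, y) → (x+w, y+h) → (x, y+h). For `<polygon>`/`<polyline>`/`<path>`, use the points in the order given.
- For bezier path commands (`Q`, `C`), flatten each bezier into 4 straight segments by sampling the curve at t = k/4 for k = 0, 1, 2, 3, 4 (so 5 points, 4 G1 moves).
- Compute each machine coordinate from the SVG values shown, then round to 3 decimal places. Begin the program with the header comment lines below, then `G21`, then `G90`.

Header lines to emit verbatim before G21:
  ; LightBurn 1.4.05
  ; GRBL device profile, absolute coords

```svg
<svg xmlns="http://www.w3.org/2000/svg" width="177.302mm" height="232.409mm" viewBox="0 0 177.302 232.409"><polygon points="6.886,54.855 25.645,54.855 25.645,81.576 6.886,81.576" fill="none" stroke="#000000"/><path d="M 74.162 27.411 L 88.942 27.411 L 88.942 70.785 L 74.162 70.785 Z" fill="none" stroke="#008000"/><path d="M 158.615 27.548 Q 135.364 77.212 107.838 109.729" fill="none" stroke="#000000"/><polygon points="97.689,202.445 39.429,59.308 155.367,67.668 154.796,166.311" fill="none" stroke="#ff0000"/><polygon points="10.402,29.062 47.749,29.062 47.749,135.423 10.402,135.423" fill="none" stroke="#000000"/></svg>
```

Since the viewBox matches the mm dimensions, user units are millimetres directly. The only transform is the Y-flip y_m = 232.409 − y_svg.

Shape 1 is a rectangle drawn with `<polygon>`. Its stroke #000000 means cut at S942, F1361. After flipping Y the toolpath is (6.886,177.554) → (25.645,177.554) → (25.645,150.833) → (6.886,150.833) → (6.886,177.554), returning to the start.

Shape 2 is a rectangle drawn with `<path>`. Its stroke #008000 means score at S497, F1331. After flipping Y the toolpath is (74.162,204.998) → (88.942,204.998) → (88.942,161.624) → (74.162,161.624) → (74.162,204.998), returning to the start.

Shape 3 is a quadratic bezier drawn with `<path>`. Its stroke #000000 means cut at S942, F1361. After flipping Y the toolpath is (158.615,204.861) → (146.722,181.101) → (134.295,159.484) → (121.334,140.010) → (107.838,122.680).

Shape 4 is a closed polygon drawn with `<polygon>`. Its stroke #ff0000 means engrave at S347, F3281. After flipping Y the toolpath is (97.689,29.964) → (39.429,173.101) → (155.367,164.741) → (154.796,66.098) → (97.689,29.964), returning to the start.

Shape 5 is a rectangle drawn with `<polygon>`. Its stroke #000000 means cut at S942, F1361. After flipping Y the toolpath is (10.402,203.347) → (47.749,203.347) → (47.749,96.986) → (10.402,96.986) → (10.402,203.347), returning to the start.

; LightBurn 1.4.05
; GRBL device profile, absolute coords
G21
G90
G0 X6.886 Y177.554
M3 S942
G1 X25.645 Y177.554 F1361
G1 X25.645 Y150.833
G1 X6.886 Y150.833
G1 X6.886 Y177.554
M5
G0 X74.162 Y204.998
M3 S497
G1 X88.942 Y204.998 F1331
G1 X88.942 Y161.624
G1 X74.162 Y161.624
G1 X74.162 Y204.998
M5
G0 X158.615 Y204.861
M3 S942
G1 X146.722 Y181.101 F1361
G1 X134.295 Y159.484
G1 X121.334 Y140.010
G1 X107.838 Y122.680
M5
G0 X97.689 Y29.964
M3 S347
G1 X39.429 Y173.101 F3281
G1 X155.367 Y164.741
G1 X154.796 Y66.098
G1 X97.689 Y29.964
M5
G0 X10.402 Y203.347
M3 S942
G1 X47.749 Y203.347 F1361
G1 X47.749 Y96.986
G1 X10.402 Y96.986
G1 X10.402 Y203.347
M5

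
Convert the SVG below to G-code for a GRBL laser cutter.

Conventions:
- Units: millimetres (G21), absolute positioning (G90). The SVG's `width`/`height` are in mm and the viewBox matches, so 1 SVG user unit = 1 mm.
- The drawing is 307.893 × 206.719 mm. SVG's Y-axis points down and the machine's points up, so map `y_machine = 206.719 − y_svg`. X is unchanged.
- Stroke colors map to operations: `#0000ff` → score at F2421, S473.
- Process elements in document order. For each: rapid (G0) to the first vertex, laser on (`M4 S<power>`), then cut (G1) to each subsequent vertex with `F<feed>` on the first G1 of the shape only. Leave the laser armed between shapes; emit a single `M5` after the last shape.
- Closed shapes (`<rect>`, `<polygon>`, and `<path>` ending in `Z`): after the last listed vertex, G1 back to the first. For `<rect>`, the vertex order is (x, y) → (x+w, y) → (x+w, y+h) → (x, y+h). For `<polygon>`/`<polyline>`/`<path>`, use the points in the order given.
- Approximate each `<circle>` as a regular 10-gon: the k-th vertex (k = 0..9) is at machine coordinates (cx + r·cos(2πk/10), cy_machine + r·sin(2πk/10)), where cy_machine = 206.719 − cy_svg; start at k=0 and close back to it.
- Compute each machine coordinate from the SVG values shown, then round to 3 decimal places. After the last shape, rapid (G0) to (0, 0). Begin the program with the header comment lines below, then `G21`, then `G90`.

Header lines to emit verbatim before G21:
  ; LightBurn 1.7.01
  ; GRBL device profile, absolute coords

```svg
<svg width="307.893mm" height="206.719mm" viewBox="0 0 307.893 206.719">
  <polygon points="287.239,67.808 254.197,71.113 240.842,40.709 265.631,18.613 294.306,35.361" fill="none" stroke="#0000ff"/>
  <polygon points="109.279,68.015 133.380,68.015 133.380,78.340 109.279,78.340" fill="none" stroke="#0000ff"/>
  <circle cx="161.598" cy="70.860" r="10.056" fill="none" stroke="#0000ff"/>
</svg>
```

Since the viewBox matches the mm dimensions, user units are millimetres directly. The only transform is the Y-flip y_m = 206.719 − y_svg.

Shape 1 is a regular polygon drawn with `<polygon>`. Its stroke #0000ff means score at S473, F2421. After flipping Y the toolpath is (287.239,138.911) → (254.197,135.606) → (240.842,166.010) → (265.631,188.106) → (294.306,171.358) → (287.239,138.911), returning to the start.

Shape 2 is a rectangle drawn with `<polygon>`. Its stroke #0000ff means score at S473, F2421. After flipping Y the toolpath is (109.279,138.704) → (133.380,138.704) → (133.380,128.379) → (109.279,128.379) → (109.279,138.704), returning to the start.

Shape 3 is a circle drawn with `<circle>`. Its stroke #0000ff means score at S473, F2421. After flipping Y the toolpath is (171.654,135.859) → (169.733,141.770) → (164.705,145.423) → (158.491,145.423) → (153.463,141.770) → (151.542,135.859) → (153.463,129.948) → (158.491,126.295) → (164.705,126.295) → (169.733,129.948) → (171.654,135.859), returning to the start.

; LightBurn 1.7.01
; GRBL device profile, absolute coords
G21
G90
G0 X287.239 Y138.911
M4 S473
G1 X254.197 Y135.606 F2421
G1 X240.842 Y166.010
G1 X265.631 Y188.106
G1 X294.306 Y171.358
G1 X287.239 Y138.911
G0 X109.279 Y138.704
M4 S473
G1 X133.380 Y138.704 F2421
G1 X133.380 Y128.379
G1 X109.279 Y128.379
G1 X109.279 Y138.704
G0 X171.654 Y135.859
M4 S473
G1 X169.733 Y141.770 F2421
G1 X164.705 Y145.423
G1 X158.491 Y145.423
G1 X153.463 Y141.770
G1 X151.542 Y135.859
G1 X153.463 Y129.948
G1 X158.491 Y126.295
G1 X164.705 Y126.295
G1 X169.733 Y129.948
G1 X171.654 Y135.859
M5
G0 X0.000 Y0.000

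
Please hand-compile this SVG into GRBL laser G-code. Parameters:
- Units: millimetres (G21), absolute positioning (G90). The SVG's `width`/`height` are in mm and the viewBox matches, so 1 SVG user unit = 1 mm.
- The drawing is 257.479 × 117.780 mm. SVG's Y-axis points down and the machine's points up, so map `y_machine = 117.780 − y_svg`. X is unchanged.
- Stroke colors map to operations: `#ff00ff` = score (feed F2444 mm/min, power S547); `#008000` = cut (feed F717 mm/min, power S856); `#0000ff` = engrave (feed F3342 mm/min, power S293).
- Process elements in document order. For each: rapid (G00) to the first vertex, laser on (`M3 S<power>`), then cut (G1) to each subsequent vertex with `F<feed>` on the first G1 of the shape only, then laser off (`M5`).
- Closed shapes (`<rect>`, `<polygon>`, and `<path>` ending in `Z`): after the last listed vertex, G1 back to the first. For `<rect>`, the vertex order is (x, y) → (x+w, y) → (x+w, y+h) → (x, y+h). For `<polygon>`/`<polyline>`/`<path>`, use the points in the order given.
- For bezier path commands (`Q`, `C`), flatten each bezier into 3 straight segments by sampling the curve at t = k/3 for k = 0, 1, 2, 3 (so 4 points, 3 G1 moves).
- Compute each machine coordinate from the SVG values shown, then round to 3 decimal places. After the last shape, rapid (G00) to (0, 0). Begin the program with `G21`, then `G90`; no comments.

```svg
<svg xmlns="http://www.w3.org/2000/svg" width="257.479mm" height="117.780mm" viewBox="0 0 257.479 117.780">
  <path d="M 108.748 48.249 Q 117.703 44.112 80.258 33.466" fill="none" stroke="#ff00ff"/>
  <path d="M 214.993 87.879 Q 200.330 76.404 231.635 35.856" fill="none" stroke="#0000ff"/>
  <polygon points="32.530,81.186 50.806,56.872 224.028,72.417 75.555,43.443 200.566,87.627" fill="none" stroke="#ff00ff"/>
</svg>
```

Since the viewBox matches the mm dimensions, user units are millimetres directly. The only transform is the Y-flip y_m = 117.780 − y_svg.

Shape 1 is a quadratic bezier drawn with `<path>`. Its stroke #ff00ff means score at S547, F2444. After flipping Y the toolpath is (108.748,69.531) → (109.562,73.012) → (100.066,77.940) → (80.258,84.314).

Shape 2 is a quadratic bezier drawn with `<path>`. Its stroke #0000ff means engrave at S293, F3342. After flipping Y the toolpath is (214.993,29.901) → (210.325,40.781) → (215.873,58.122) → (231.635,81.924).

Shape 3 is a closed polygon drawn with `<polygon>`. Its stroke #ff00ff means score at S547, F2444. After flipping Y the toolpath is (32.530,36.594) → (50.806,60.908) → (224.028,45.363) → (75.555,74.337) → (200.566,30.153) → (32.530,36.594), returning to the start.

G21
G90
G00 X108.748 Y69.531
M3 S547
G1 X109.562 Y73.012 F2444
G1 X100.066 Y77.940
G1 X80.258 Y84.314
M5
G00 X214.993 Y29.901
M3 S293
G1 X210.325 Y40.781 F3342
G1 X215.873 Y58.122
G1 X231.635 Y81.924
M5
G00 X32.530 Y36.594
M3 S547
G1 X50.806 Y60.908 F2444
G1 X224.028 Y45.363
G1 X75.555 Y74.337
G1 X200.566 Y30.153
G1 X32.530 Y36.594
M5
G00 X0.000 Y0.000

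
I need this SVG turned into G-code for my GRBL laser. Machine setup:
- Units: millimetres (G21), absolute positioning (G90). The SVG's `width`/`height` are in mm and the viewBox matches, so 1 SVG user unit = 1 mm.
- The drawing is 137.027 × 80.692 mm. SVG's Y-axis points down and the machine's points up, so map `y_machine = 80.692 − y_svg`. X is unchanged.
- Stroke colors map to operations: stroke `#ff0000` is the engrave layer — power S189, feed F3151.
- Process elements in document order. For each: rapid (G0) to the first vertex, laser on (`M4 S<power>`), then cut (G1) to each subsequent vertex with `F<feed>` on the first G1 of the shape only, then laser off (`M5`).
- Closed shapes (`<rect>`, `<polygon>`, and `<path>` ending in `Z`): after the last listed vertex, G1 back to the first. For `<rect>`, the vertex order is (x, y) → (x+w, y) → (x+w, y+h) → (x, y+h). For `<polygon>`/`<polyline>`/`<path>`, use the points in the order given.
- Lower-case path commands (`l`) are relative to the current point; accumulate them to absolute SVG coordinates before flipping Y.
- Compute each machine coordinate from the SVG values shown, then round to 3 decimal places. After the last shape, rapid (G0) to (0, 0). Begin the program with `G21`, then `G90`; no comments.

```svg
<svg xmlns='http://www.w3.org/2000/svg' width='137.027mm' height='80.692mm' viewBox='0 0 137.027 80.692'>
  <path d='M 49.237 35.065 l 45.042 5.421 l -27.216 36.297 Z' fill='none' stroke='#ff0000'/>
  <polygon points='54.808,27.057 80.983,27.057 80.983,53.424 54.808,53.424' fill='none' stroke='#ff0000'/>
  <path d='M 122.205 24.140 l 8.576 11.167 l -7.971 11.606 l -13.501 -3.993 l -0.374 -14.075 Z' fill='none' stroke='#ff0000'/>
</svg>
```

viewBox `0 0 137.027 80.692` with mm width/height → 1 unit = 1 mm. Flip: y_m = 80.692 − y_svg.

**Shape 1** — `<path>` regular polygon, stroke `#ff0000` → engrave (S189, F3151). Machine vertices: (49.237,45.627) → (94.279,40.206) → (67.063,3.909) → (49.237,45.627). Closed: final G1 returns to the first vertex.

**Shape 2** — `<polygon>` rectangle, stroke `#ff0000` → engrave (S189, F3151). Machine vertices: (54.808,53.635) → (80.983,53.635) → (80.983,27.268) → (54.808,27.268) → (54.808,53.635). Closed: final G1 returns to the first vertex.

**Shape 3** — `<path>` regular polygon, stroke `#ff0000` → engrave (S189, F3151). Machine vertices: (122.205,56.552) → (130.781,45.385) → (122.810,33.779) → (109.309,37.772) → (108.935,51.847) → (122.205,56.552). Closed: final G1 returns to the first vertex.

G21
G90
G0 X49.237 Y45.627
M4 S189
G1 X94.279 Y40.206 F3151
G1 X67.063 Y3.909
G1 X49.237 Y45.627
M5
G0 X54.808 Y53.635
M4 S189
G1 X80.983 Y53.635 F3151
G1 X80.983 Y27.268
G1 X54.808 Y27.268
G1 X54.808 Y53.635
M5
G0 X122.205 Y56.552
M4 S189
G1 X130.781 Y45.385 F3151
G1 X122.810 Y33.779
G1 X109.309 Y37.772
G1 X108.935 Y51.847
G1 X122.205 Y56.552
M5
G0 X0.000 Y0.000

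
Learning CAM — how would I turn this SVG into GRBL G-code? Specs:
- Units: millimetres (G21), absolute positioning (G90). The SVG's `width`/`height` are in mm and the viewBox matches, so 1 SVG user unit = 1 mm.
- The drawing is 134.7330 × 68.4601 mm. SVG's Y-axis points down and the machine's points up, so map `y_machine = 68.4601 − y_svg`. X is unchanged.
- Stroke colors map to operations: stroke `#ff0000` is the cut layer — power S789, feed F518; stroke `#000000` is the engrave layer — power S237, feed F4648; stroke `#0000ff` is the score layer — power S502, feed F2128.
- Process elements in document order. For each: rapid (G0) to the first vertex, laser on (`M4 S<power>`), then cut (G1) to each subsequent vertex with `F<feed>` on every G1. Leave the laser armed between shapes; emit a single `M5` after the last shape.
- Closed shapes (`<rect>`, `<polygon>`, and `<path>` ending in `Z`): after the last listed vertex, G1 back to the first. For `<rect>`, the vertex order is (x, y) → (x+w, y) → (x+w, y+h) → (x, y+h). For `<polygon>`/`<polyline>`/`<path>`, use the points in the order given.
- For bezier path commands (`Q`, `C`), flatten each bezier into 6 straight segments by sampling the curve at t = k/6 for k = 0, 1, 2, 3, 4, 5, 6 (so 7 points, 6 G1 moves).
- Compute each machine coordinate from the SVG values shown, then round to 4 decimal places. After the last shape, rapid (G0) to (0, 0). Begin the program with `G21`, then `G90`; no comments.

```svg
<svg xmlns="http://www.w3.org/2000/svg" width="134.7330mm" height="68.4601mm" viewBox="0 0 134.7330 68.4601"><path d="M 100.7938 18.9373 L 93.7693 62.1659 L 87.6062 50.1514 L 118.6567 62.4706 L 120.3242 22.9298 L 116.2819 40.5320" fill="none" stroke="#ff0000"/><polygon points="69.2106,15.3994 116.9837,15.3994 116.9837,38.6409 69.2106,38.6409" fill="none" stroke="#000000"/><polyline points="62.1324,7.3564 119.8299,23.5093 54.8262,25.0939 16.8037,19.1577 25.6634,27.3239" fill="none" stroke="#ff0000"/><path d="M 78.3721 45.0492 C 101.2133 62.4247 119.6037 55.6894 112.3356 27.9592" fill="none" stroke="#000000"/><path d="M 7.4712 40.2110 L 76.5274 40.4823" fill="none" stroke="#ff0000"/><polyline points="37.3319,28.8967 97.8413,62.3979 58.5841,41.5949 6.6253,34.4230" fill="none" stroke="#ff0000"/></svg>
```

G21
G90
G0 X100.7938 Y49.5228
M4 S789
G1 X93.7693 Y6.2942 F518
G1 X87.6062 Y18.3087 F518
G1 X118.6567 Y5.9895 F518
G1 X120.3242 Y45.5303 F518
G1 X116.2819 Y27.9281 F518
G0 X69.2106 Y53.0607
M4 S237
G1 X116.9837 Y53.0607 F4648
G1 X116.9837 Y29.8192 F4648
G1 X69.2106 Y29.8192 F4648
G1 X69.2106 Y53.0607 F4648
G0 X62.1324 Y61.1037
M4 S789
G1 X119.8299 Y44.9508 F518
G1 X54.8262 Y43.3662 F518
G1 X16.8037 Y49.3024 F518
G1 X25.6634 Y41.1362 F518
G0 X78.3721 Y23.4109
M4 S237
G1 X89.3236 Y16.7180 F4648
G1 X98.9442 Y13.9569 F4648
G1 X106.6448 Y15.0413 F4648
G1 X111.8363 Y19.8844 F4648
G1 X113.9296 Y28.3998 F4648
G1 X112.3356 Y40.5009 F4648
G0 X7.4712 Y28.2491
M4 S789
G1 X76.5274 Y27.9778 F518
G0 X37.3319 Y39.5634
M4 S789
G1 X97.8413 Y6.0622 F518
G1 X58.5841 Y26.8652 F518
G1 X6.6253 Y34.0371 F518
M5
G0 X0.0000 Y0.0000

1 u = 1 mm; y_m = 68.4601 − y.

[1] `<path>` open polyline, #ff0000→cut S789 F518: (100.7938,49.5228) → (93.7693,6.2942) → (87.6062,18.3087) → (118.6567,5.9895) → (120.3242,45.5303) → (116.2819,27.9281)

[2] `<polygon>` rectangle, #000000→engrave S237 F4648: (69.2106,53.0607) → (116.9837,53.0607) → (116.9837,29.8192) → (69.2106,29.8192) → (69.2106,53.0607) (closed)

[3] `<polyline>` open polyline, #ff0000→cut S789 F518: (62.1324,61.1037) → (119.8299,44.9508) → (54.8262,43.3662) → (16.8037,49.3024) → (25.6634,41.1362)

[4] `<path>` cubic bezier, #000000→engrave S237 F4648: (78.3721,23.4109) → (89.3236,16.7180) → (98.9442,13.9569) → (106.6448,15.0413) → (111.8363,19.8844) → (113.9296,28.3998) → (112.3356,40.5009)

[5] `<path>` line segment, #ff0000→cut S789 F518: (7.4712,28.2491) → (76.5274,27.9778)

[6] `<polyline>` open polyline, #ff0000→cut S789 F518: (37.3319,39.5634) → (97.8413,6.0622) → (58.5841,26.8652) → (6.6253,34.0371)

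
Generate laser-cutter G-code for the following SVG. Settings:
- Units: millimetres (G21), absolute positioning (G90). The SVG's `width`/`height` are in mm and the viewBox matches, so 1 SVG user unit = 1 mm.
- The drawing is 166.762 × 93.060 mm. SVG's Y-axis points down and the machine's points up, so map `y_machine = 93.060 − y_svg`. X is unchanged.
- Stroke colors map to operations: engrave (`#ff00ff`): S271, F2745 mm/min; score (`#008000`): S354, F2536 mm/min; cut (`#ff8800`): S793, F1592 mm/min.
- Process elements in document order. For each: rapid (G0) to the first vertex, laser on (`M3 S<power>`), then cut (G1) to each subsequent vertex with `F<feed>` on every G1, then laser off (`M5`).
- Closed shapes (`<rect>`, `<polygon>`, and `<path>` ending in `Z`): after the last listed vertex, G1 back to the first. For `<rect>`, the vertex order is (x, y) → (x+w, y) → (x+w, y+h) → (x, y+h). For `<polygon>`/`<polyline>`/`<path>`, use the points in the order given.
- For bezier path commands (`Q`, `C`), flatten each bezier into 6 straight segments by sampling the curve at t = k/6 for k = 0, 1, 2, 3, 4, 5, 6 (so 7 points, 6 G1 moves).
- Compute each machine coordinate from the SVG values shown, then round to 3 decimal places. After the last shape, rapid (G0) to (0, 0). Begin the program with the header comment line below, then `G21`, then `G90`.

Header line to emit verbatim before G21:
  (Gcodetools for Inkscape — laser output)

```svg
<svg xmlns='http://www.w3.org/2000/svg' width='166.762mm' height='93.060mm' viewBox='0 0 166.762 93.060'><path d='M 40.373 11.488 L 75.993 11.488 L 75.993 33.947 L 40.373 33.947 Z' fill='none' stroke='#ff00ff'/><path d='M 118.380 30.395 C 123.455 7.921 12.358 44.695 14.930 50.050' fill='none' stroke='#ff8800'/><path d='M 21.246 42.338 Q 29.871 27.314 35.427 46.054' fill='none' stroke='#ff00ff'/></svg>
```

viewBox `0 0 166.762 93.060` with mm width/height → 1 unit = 1 mm. Flip: y_m = 93.060 − y_svg.

**Shape 1** — `<path>` rectangle, stroke `#ff00ff` → engrave (S271, F2745). Machine vertices: (40.373,81.572) → (75.993,81.572) → (75.993,59.113) → (40.373,59.113) → (40.373,81.572). Closed: final G1 returns to the first vertex.

**Shape 2** — `<path>` cubic bezier, stroke `#ff8800` → cut (S793, F1592). Control points (SVG): P0=(118.380,30.395), P1=(123.455,7.921), P2=(12.358,44.695), P3=(14.930,50.050); sampled at t=k/6. Machine vertices: (118.380,62.665) → (112.301,69.384) → (93.244,68.748) → (67.594,63.273) → (41.735,55.480) → (22.052,47.886) → (14.930,43.010). Open path.

**Shape 3** — `<path>` quadratic bezier, stroke `#ff00ff` → engrave (S271, F2745). Control points (SVG): P0=(21.246,42.338), P1=(29.871,27.314), P2=(35.427,46.054); sampled at t=k/6. Machine vertices: (21.246,50.722) → (24.036,54.792) → (26.655,56.986) → (29.104,57.305) → (31.382,55.748) → (33.490,52.315) → (35.427,47.006). Open path.

(Gcodetools for Inkscape — laser output)
G21
G90
G0 X40.373 Y81.572
M3 S271
G1 X75.993 Y81.572 F2745
G1 X75.993 Y59.113 F2745
G1 X40.373 Y59.113 F2745
G1 X40.373 Y81.572 F2745
M5
G0 X118.380 Y62.665
M3 S793
G1 X112.301 Y69.384 F1592
G1 X93.244 Y68.748 F1592
G1 X67.594 Y63.273 F1592
G1 X41.735 Y55.480 F1592
G1 X22.052 Y47.886 F1592
G1 X14.930 Y43.010 F1592
M5
G0 X21.246 Y50.722
M3 S271
G1 X24.036 Y54.792 F2745
G1 X26.655 Y56.986 F2745
G1 X29.104 Y57.305 F2745
G1 X31.382 Y55.748 F2745
G1 X33.490 Y52.315 F2745
G1 X35.427 Y47.006 F2745
M5
G0 X0.000 Y0.000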